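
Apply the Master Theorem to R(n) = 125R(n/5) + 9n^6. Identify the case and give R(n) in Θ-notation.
Master Theorem template: R(n) = a·R(n/b) + f(n).
Here: a=125, b=5, f(n)=9n^6
Compute log_b(a) = log_5(125) = 3.
f(n) = 9n^6 = Ω(n^(3+ε)) with ε = 3, and the regularity condition holds (a·f(n/b) = (a/b^6)·f(n) with a/b^6 = 5^-3 < 1). Case 3: R(n) = Θ(f(n)) = Θ(n^6).

Case 3: R(n) = Θ(n^6)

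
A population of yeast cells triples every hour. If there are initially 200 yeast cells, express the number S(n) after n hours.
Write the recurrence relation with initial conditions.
Each hour multiplies the count by 3, so the count after n hours depends only on the count after n-1 hours: S(n) = 3 × S(n-1). The starting count gives S(0) = 200.
Unrolling n times gives the closed form S(n) = 200 × 3ⁿ.

S(n) = 3 × S(n-1), S(0) = 200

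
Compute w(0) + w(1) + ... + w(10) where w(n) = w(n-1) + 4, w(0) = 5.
Computing the sequence terms: 5, 9, 13, 17, 21, 25, 29, 33, 37, 41, 45
Adding these values together:

275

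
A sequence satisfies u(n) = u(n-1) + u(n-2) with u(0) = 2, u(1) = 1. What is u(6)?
Computing the sequence terms:
2, 1, 3, 4, 7, 11, 18

18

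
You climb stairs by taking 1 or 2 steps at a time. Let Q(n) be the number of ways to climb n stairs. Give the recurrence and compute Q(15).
Condition on the size of the last step (1 to 2): before it there were n-1, …, n-2 stairs climbed, and these cases are disjoint, so Q(n) = Q(n-1) + Q(n-2) (Fibonacci-type sequence).
Initial conditions by direct count (compositions of i into parts ≤ 2): Q(1) = 1; Q(2) = 2.
Iterating the recurrence: Q(3) = 3, Q(4) = 5, Q(5) = 8, Q(6) = 13, Q(7) = 21, Q(8) = 34, Q(9) = 55, Q(10) = 89, Q(11) = 144, Q(12) = 233, Q(13) = 377, Q(14) = 610, Q(15) = 987.

Q(n) = Q(n-1) + Q(n-2), Q(1) = 1, Q(2) = 2; Q(15) = 987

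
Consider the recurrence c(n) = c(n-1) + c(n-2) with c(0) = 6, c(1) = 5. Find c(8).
Computing the sequence terms:
6, 5, 11, 16, 27, 43, 70, 113, 183

183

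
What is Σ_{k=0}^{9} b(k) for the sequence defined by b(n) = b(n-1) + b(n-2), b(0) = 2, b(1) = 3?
Computing the sequence terms: 2, 3, 5, 8, 13, 21, 34, 55, 89, 144
Adding these values together:

374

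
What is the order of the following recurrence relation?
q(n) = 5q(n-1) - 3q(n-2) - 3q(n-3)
The order is the largest lag k for which q(n-k) appears. Here the deepest term is q(n-3), so the order is 3.

Order 3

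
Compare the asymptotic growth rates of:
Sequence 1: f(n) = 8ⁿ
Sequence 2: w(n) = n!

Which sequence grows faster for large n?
Comparing growth rates:
Growth-rate hierarchy: log n ≺ any polynomial ≺ any exponential cⁿ (c>1) ≺ n! ≺ nⁿ.
factorial dominates exponential base 8 asymptotically.

w(n) grows faster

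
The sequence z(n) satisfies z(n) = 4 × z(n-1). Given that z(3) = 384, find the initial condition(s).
In general z(n) = 4ⁿ · z(0). At n = 3: z(0) = z(3) / 4^3 = 384 / 64 = 6.

z(0) = 6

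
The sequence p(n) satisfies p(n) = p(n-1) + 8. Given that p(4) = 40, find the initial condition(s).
p(4) = p(0) + 4·8, so p(0) = 40 - 32 = 8.

p(0) = 8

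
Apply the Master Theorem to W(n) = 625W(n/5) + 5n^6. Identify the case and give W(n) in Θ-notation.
Master Theorem template: W(n) = a·W(n/b) + f(n).
Here: a=625, b=5, f(n)=5n^6
Compute log_b(a) = log_5(625) = 4.
f(n) = 5n^6 = Ω(n^(4+ε)) with ε = 2, and the regularity condition holds (a·f(n/b) = (a/b^6)·f(n) with a/b^6 = 5^-2 < 1). Case 3: W(n) = Θ(f(n)) = Θ(n^6).

Case 3: W(n) = Θ(n^6)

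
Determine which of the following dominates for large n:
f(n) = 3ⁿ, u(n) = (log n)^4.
Comparing growth rates:
Growth-rate hierarchy: log n ≺ any polynomial ≺ any exponential cⁿ (c>1) ≺ n! ≺ nⁿ.
exponential base 3 dominates polylogarithmic (log n)^4 asymptotically.

f(n) grows faster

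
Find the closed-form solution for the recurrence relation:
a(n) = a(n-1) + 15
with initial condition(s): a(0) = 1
Recurrence: a(n) = a(n-1) + 15, initial: a(0) = 1.
Each step adds 15, so a(n) = a(0) + 15n = 15n + 1.

a(n) = 15n + 1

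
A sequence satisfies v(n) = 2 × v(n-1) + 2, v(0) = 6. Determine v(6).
Computing step by step:
v(0) = 6
v(1) = 2 × 6 + 2 = 14
v(2) = 2 × 14 + 2 = 30
v(3) = 2 × 30 + 2 = 62
v(4) = 2 × 62 + 2 = 126
v(5) = 2 × 126 + 2 = 254
v(6) = 2 × 254 + 2 = 510

510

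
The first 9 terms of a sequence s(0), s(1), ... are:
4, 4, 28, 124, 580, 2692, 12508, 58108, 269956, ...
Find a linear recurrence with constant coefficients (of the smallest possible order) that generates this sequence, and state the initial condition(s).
Look for the lowest-order linear relation among consecutive terms.
Observation: s(n) - 4·s(n-1) - (3)·s(n-2) = 0 holds for the shown terms, and no order-1 relation s(n) = α·s(n-1) + β fits.
Check at n=3: 4·28 + (3)·4 = 124. ✓

s(n) = 4s(n-1) + 3s(n-2), s(0) = 4, s(1) = 4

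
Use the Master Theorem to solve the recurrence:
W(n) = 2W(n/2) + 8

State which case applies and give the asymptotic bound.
Master Theorem template: W(n) = a·W(n/b) + f(n).
Here: a=2, b=2, f(n)=8
Compute log_b(a) = log_2(2) = 1.
f(n) = 8 = O(n^(1-ε)) with ε = 1. Case 1: W(n) = Θ(n^log_b(a)) = Θ(n).

Case 1: W(n) = Θ(n)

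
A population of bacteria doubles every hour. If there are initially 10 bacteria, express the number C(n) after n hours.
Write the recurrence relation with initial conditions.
Each hour multiplies the count by 2, so the count after n hours depends only on the count after n-1 hours: C(n) = 2 × C(n-1). The starting count gives C(0) = 10.
Unrolling n times gives the closed form C(n) = 10 × 2ⁿ.

C(n) = 2 × C(n-1), C(0) = 10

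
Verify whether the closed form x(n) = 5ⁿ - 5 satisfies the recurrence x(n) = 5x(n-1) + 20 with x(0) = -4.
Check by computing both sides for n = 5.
From the recurrence with x(0) = -4:
  x(0) = -4, x(1) = 0, x(2) = 20, x(3) = 120, x(4) = 620, x(5) = 3120
  so the recurrence gives x(5) = 3120.
From the proposed closed form x(n) = 5ⁿ - 5:
  x(5) = 3120.
Both sides give 3120 at n = 5, and the initial condition(s) match, so the closed form is consistent.

Yes, the closed form is correct.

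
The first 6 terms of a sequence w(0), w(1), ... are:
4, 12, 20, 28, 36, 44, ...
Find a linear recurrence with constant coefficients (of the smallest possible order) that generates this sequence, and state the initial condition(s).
Look for the lowest-order linear relation among consecutive terms.
Observation: consecutive differences are constant (= 8).
Check at n=2: 1·12 + 8 = 20. ✓

w(n) = w(n-1) + 8, w(0) = 4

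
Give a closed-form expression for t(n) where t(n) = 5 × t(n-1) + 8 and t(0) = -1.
Recurrence: t(n) = 5 × t(n-1) + 8, initial: t(0) = -1.
Try t(n) = A·5ⁿ + C. Substituting: A·5ⁿ + C = 5(A·5ⁿ⁻¹ + C) + 8 = A·5ⁿ + 5C + 8, so C = 5C + 8, giving C = -2. Then t(0) = A - 2 = -1 gives A = 1.

t(n) = 5ⁿ - 2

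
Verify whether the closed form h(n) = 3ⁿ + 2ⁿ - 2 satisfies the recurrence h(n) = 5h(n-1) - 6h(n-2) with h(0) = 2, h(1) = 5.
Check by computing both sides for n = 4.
From the recurrence with h(0) = 2, h(1) = 5:
  h(0) = 2, h(1) = 5, h(2) = 13, h(3) = 35, h(4) = 97
  so the recurrence gives h(4) = 97.
From the proposed closed form h(n) = 3ⁿ + 2ⁿ - 2:
  h(4) = 95.
The recurrence gives 97 but the closed form gives 95, so the closed form does not satisfy the recurrence.

No, the closed form is incorrect.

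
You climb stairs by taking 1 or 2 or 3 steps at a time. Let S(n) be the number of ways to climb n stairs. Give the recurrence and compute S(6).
Condition on the size of the last step (1 to 3): before it there were n-1, …, n-3 stairs climbed, and these cases are disjoint, so S(n) = S(n-1) + S(n-2) + S(n-3) (order-3 linear recurrence).
Initial conditions by direct count (compositions of i into parts ≤ 3): S(1) = 1; S(2) = 2; S(3) = 4.
Iterating the recurrence: S(4) = 7, S(5) = 13, S(6) = 24.

S(n) = S(n-1) + S(n-2) + S(n-3), S(1) = 1, S(2) = 2, S(3) = 4; S(6) = 24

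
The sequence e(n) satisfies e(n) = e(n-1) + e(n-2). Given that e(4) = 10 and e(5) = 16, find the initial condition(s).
Work backwards using e(k) = e(k+2) - e(k+1):
e(3) = e(5) - e(4) = 16 - 10 = 6
e(2) = e(4) - e(3) = 10 - 6 = 4
e(1) = e(3) - e(2) = 6 - 4 = 2
e(0) = e(2) - e(1) = 4 - 2 = 2

e(0) = 2, e(1) = 2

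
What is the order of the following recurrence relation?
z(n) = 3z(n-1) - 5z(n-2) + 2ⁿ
The order is the largest lag k for which z(n-k) appears. Here the deepest term is z(n-2) (the 2ⁿ term is non-homogeneous and does not affect the order), so the order is 2.

Order 2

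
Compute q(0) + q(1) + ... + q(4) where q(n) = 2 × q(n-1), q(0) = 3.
Computing the sequence terms: 3, 6, 12, 24, 48
Adding these values together:

93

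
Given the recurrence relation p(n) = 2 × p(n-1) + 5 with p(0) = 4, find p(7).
Computing step by step:
p(0) = 4
p(1) = 2 × 4 + 5 = 13
p(2) = 2 × 13 + 5 = 31
p(3) = 2 × 31 + 5 = 67
p(4) = 2 × 67 + 5 = 139
p(5) = 2 × 139 + 5 = 283
p(6) = 2 × 283 + 5 = 571
p(7) = 2 × 571 + 5 = 1147

1147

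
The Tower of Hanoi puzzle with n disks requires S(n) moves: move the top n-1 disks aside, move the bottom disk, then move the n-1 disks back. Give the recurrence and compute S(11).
Moving n disks = move the top n-1 disks aside (S(n-1) moves) + move the largest disk (1 move) + move the n-1 disks back on top (S(n-1) moves), so S(n) = 2S(n-1) + 1, with S(1) = 1 (a single disk takes one move).
First terms: 1, 3, 7, 15, 31, 63, … — each is one less than a power of 2. Indeed S(n) + 1 = 2(S(n-1) + 1) with S(1) + 1 = 2, so S(n) + 1 = 2ⁿ and S(n) = 2ⁿ - 1.
Hence S(11) = 2^11 - 1 = 2048 - 1 = 2047.

S(n) = 2S(n-1) + 1, S(1) = 1; S(11) = 2047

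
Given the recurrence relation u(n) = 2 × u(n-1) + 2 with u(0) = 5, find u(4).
Computing step by step:
u(0) = 5
u(1) = 2 × 5 + 2 = 12
u(2) = 2 × 12 + 2 = 26
u(3) = 2 × 26 + 2 = 54
u(4) = 2 × 54 + 2 = 110

110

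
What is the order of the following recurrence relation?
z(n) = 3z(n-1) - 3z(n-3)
The order is the largest lag k for which z(n-k) appears. Here the deepest term is z(n-3), so the order is 3.

Order 3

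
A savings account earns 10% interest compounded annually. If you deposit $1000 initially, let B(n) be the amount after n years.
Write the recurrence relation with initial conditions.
Each year the balance grows by 10%, i.e. is multiplied by 1 + 10/100 = 1.1, so B(n) = 1.1 × B(n-1). The initial deposit gives B(0) = 1000.
Unrolling gives the closed form B(n) = 1000 × (1.1)ⁿ.

B(n) = 1.1 × B(n-1), B(0) = 1000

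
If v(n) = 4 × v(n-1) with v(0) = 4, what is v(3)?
Computing step by step:
v(0) = 4
v(1) = 4 × 4 = 16
v(2) = 4 × 16 = 64
v(3) = 4 × 64 = 256

256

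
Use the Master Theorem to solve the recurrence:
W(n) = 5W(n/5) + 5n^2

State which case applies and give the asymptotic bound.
Master Theorem template: W(n) = a·W(n/b) + f(n).
Here: a=5, b=5, f(n)=5n^2
Compute log_b(a) = log_5(5) = 1.
f(n) = 5n^2 = Ω(n^(1+ε)) with ε = 1, and the regularity condition holds (a·f(n/b) = (a/b^2)·f(n) with a/b^2 = 5^-1 < 1). Case 3: W(n) = Θ(f(n)) = Θ(n^2).

Case 3: W(n) = Θ(n^2)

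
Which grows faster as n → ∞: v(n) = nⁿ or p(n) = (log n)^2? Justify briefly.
Comparing growth rates:
Growth-rate hierarchy: log n ≺ any polynomial ≺ any exponential cⁿ (c>1) ≺ n! ≺ nⁿ.
super-exponential nⁿ dominates polylogarithmic (log n)^2 asymptotically.

v(n) grows faster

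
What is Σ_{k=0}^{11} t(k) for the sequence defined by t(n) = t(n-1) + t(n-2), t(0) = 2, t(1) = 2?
Computing the sequence terms: 2, 2, 4, 6, 10, 16, 26, 42, 68, 110, 178, 288
Adding these values together:

752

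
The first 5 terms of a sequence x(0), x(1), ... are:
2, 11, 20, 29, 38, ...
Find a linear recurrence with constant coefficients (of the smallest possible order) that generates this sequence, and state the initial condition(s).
Look for the lowest-order linear relation among consecutive terms.
Observation: consecutive differences are constant (= 9).
Check at n=2: 1·11 + 9 = 20. ✓

x(n) = x(n-1) + 9, x(0) = 2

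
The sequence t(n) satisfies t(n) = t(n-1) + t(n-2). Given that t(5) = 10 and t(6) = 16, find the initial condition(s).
Work backwards using t(k) = t(k+2) - t(k+1):
t(4) = t(6) - t(5) = 16 - 10 = 6
t(3) = t(5) - t(4) = 10 - 6 = 4
t(2) = t(4) - t(3) = 6 - 4 = 2
t(1) = t(3) - t(2) = 4 - 2 = 2
t(0) = t(2) - t(1) = 2 - 2 = 0

t(0) = 0, t(1) = 2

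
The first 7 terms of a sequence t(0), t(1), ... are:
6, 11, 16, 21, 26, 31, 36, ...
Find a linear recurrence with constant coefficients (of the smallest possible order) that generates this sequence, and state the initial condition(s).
Look for the lowest-order linear relation among consecutive terms.
Observation: consecutive differences are constant (= 5).
Check at n=2: 1·11 + 5 = 16. ✓

t(n) = t(n-1) + 5, t(0) = 6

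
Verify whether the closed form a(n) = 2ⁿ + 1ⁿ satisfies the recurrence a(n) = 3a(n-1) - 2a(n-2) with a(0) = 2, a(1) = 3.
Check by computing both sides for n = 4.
From the recurrence with a(0) = 2, a(1) = 3:
  a(0) = 2, a(1) = 3, a(2) = 5, a(3) = 9, a(4) = 17
  so the recurrence gives a(4) = 17.
From the proposed closed form a(n) = 2ⁿ + 1ⁿ:
  a(4) = 17.
Both sides give 17 at n = 4, and the initial condition(s) match, so the closed form is consistent.

Yes, the closed form is correct.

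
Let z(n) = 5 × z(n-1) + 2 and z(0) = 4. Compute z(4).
Computing step by step:
z(0) = 4
z(1) = 5 × 4 + 2 = 22
z(2) = 5 × 22 + 2 = 112
z(3) = 5 × 112 + 2 = 562
z(4) = 5 × 562 + 2 = 2812

2812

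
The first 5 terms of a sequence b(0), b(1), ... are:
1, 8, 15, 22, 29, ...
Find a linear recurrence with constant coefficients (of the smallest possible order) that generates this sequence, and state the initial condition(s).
Look for the lowest-order linear relation among consecutive terms.
Observation: consecutive differences are constant (= 7).
Check at n=2: 1·8 + 7 = 15. ✓

b(n) = b(n-1) + 7, b(0) = 1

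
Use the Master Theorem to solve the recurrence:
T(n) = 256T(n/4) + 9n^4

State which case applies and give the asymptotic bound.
Master Theorem template: T(n) = a·T(n/b) + f(n).
Here: a=256, b=4, f(n)=9n^4
Compute log_b(a) = log_4(256) = 4.
f(n) = 9n^4 = Θ(n^4). Case 2: T(n) = Θ(n^4 log n).

Case 2: T(n) = Θ(n^4 log n)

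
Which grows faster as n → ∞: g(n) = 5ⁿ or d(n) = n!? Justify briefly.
Comparing growth rates:
Growth-rate hierarchy: log n ≺ any polynomial ≺ any exponential cⁿ (c>1) ≺ n! ≺ nⁿ.
factorial dominates exponential base 5 asymptotically.

d(n) grows faster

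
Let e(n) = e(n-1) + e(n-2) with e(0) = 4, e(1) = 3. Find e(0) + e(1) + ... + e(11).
Computing the sequence terms: 4, 3, 7, 10, 17, 27, 44, 71, 115, 186, 301, 487
Adding these values together:

1272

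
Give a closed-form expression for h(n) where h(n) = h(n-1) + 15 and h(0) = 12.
Recurrence: h(n) = h(n-1) + 15, initial: h(0) = 12.
Each step adds 15, so h(n) = h(0) + 15n = 15n + 12.

h(n) = 15n + 12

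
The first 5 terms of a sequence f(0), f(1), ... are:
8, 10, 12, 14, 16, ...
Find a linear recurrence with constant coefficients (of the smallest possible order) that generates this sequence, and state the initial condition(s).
Look for the lowest-order linear relation among consecutive terms.
Observation: consecutive differences are constant (= 2).
Check at n=2: 1·10 + 2 = 12. ✓

f(n) = f(n-1) + 2, f(0) = 8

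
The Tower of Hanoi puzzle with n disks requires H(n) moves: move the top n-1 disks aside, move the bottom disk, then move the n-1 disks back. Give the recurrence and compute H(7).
Moving n disks = move the top n-1 disks aside (H(n-1) moves) + move the largest disk (1 move) + move the n-1 disks back on top (H(n-1) moves), so H(n) = 2H(n-1) + 1, with H(1) = 1 (a single disk takes one move).
First terms: 1, 3, 7, 15, 31, 63, … — each is one less than a power of 2. Indeed H(n) + 1 = 2(H(n-1) + 1) with H(1) + 1 = 2, so H(n) + 1 = 2ⁿ and H(n) = 2ⁿ - 1.
Hence H(7) = 2^7 - 1 = 128 - 1 = 127.

H(n) = 2H(n-1) + 1, H(1) = 1; H(7) = 127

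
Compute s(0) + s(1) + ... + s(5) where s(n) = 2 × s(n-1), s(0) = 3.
Computing the sequence terms: 3, 6, 12, 24, 48, 96
Adding these values together:

189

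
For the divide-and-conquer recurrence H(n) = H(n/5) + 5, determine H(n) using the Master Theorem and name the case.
Master Theorem template: H(n) = a·H(n/b) + f(n).
Here: a=1, b=5, f(n)=5
Compute log_b(a) = log_5(1) = 0.
f(n) = 5 = Θ(1). Case 2: H(n) = Θ(log n).

Case 2: H(n) = Θ(log n)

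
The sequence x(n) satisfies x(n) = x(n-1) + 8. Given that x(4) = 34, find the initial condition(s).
x(4) = x(0) + 4·8, so x(0) = 34 - 32 = 2.

x(0) = 2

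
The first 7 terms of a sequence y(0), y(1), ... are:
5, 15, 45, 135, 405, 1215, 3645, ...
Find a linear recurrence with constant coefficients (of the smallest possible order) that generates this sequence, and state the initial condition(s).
Look for the lowest-order linear relation among consecutive terms.
Observation: each term is 3× the previous.
Check at n=2: 3·15 = 45. ✓

y(n) = 3 × y(n-1), y(0) = 5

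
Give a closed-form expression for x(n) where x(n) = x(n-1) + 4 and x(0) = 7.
Recurrence: x(n) = x(n-1) + 4, initial: x(0) = 7.
Each step adds 4, so x(n) = x(0) + 4n = 4n + 7.

x(n) = 4n + 7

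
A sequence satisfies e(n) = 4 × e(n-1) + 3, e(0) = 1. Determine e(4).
Computing step by step:
e(0) = 1
e(1) = 4 × 1 + 3 = 7
e(2) = 4 × 7 + 3 = 31
e(3) = 4 × 31 + 3 = 127
e(4) = 4 × 127 + 3 = 511

511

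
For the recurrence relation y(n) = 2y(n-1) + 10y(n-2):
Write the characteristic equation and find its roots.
Substitute y(n) = rⁿ and divide through by rⁿ⁻²: r² - 2r - 10 = 0
Discriminant: 2² + 4·10 = 44, not a perfect square, so by the quadratic formula r = (2 ± √44)/2.
General solution: y(n) = A·r₁ⁿ + B·r₂ⁿ where r₁,r₂ = (2 ± √44)/2

Characteristic: r² - 2r - 10 = 0, Roots: r = (2 ± √44)/2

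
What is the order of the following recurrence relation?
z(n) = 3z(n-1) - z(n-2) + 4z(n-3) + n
The order is the largest lag k for which z(n-k) appears. Here the deepest term is z(n-3) (the n term is non-homogeneous and does not affect the order), so the order is 3.

Order 3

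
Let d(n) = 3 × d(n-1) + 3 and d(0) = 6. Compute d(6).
Computing step by step:
d(0) = 6
d(1) = 3 × 6 + 3 = 21
d(2) = 3 × 21 + 3 = 66
d(3) = 3 × 66 + 3 = 201
d(4) = 3 × 201 + 3 = 606
d(5) = 3 × 606 + 3 = 1821
d(6) = 3 × 1821 + 3 = 5466

5466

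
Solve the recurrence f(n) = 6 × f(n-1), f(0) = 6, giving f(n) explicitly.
Recurrence: f(n) = 6 × f(n-1), initial: f(0) = 6.
Each term is 6 times the previous, so this is geometric with ratio 6. After n steps: f(n) = f(0)·6ⁿ = 6·6ⁿ.

f(n) = 6·6ⁿ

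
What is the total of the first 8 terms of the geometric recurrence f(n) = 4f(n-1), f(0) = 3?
Computing the sequence terms: 3, 12, 48, 192, 768, 3072, 12288, 49152
Adding these values together:

65535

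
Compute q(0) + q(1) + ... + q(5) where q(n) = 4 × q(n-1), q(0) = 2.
Computing the sequence terms: 2, 8, 32, 128, 512, 2048
Adding these values together:

2730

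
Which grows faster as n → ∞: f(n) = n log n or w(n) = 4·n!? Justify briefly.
Comparing growth rates:
Growth-rate hierarchy: log n ≺ any polynomial ≺ any exponential cⁿ (c>1) ≺ n! ≺ nⁿ.
factorial dominates polynomial degree 1 (with log factor) asymptotically.

w(n) grows faster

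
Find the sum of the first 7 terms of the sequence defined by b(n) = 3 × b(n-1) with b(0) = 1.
Computing the sequence terms: 1, 3, 9, 27, 81, 243, 729
Adding these values together:

1093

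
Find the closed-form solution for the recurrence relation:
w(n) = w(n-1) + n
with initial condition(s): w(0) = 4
Recurrence: w(n) = w(n-1) + n, initial: w(0) = 4.
Telescoping: w(n) = w(0) + Σᵢ₌₁ⁿ i = 4 + n(n+1)/2.

w(n) = n(n+1)/2 + 4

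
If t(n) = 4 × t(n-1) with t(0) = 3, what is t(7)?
Computing step by step:
t(0) = 3
t(1) = 4 × 3 = 12
t(2) = 4 × 12 = 48
t(3) = 4 × 48 = 192
t(4) = 4 × 192 = 768
t(5) = 4 × 768 = 3072
t(6) = 4 × 3072 = 12288
t(7) = 4 × 12288 = 49152

49152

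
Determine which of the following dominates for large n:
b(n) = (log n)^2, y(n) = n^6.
Comparing growth rates:
Growth-rate hierarchy: log n ≺ any polynomial ≺ any exponential cⁿ (c>1) ≺ n! ≺ nⁿ.
polynomial degree 6 dominates polylogarithmic (log n)^2 asymptotically.

y(n) grows faster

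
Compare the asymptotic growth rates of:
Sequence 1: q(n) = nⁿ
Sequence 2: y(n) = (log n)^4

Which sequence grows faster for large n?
Comparing growth rates:
Growth-rate hierarchy: log n ≺ any polynomial ≺ any exponential cⁿ (c>1) ≺ n! ≺ nⁿ.
super-exponential nⁿ dominates polylogarithmic (log n)^4 asymptotically.

q(n) grows faster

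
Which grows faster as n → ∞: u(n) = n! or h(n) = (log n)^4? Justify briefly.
Comparing growth rates:
Growth-rate hierarchy: log n ≺ any polynomial ≺ any exponential cⁿ (c>1) ≺ n! ≺ nⁿ.
factorial dominates polylogarithmic (log n)^4 asymptotically.

u(n) grows faster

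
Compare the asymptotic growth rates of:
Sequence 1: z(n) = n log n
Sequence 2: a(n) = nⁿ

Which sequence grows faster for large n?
Comparing growth rates:
Growth-rate hierarchy: log n ≺ any polynomial ≺ any exponential cⁿ (c>1) ≺ n! ≺ nⁿ.
super-exponential nⁿ dominates polynomial degree 1 (with log factor) asymptotically.

a(n) grows faster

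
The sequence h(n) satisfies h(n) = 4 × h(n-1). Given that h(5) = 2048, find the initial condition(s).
In general h(n) = 4ⁿ · h(0). At n = 5: h(0) = h(5) / 4^5 = 2048 / 1024 = 2.

h(0) = 2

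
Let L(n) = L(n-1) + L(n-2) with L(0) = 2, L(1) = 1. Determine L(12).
Computing the sequence terms:
2, 1, 3, 4, 7, 11, 18, 29, 47, 76, 123, 199, 322

322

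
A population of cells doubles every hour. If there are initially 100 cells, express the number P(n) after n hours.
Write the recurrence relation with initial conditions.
Each hour multiplies the count by 2, so the count after n hours depends only on the count after n-1 hours: P(n) = 2 × P(n-1). The starting count gives P(0) = 100.
Unrolling n times gives the closed form P(n) = 100 × 2ⁿ.

P(n) = 2 × P(n-1), P(0) = 100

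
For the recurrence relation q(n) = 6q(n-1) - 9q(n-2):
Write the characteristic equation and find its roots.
Substitute q(n) = rⁿ and divide through by rⁿ⁻²: r² - 6r + 9 = 0
Factor: (r - 3)² = 0, so r = 3 (double root).
General solution: q(n) = (A + Bn)·3ⁿ

Characteristic: r² - 6r + 9 = 0, Roots: r = 3 (double root)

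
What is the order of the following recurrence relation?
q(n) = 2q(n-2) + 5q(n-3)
The order is the largest lag k for which q(n-k) appears. Here the deepest term is q(n-3), so the order is 3.

Order 3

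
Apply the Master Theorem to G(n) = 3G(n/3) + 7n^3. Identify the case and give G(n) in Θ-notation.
Master Theorem template: G(n) = a·G(n/b) + f(n).
Here: a=3, b=3, f(n)=7n^3
Compute log_b(a) = log_3(3) = 1.
f(n) = 7n^3 = Ω(n^(1+ε)) with ε = 2, and the regularity condition holds (a·f(n/b) = (a/b^3)·f(n) with a/b^3 = 3^-2 < 1). Case 3: G(n) = Θ(f(n)) = Θ(n^3).

Case 3: G(n) = Θ(n^3)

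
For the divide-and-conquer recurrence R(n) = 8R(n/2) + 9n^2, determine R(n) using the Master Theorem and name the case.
Master Theorem template: R(n) = a·R(n/b) + f(n).
Here: a=8, b=2, f(n)=9n^2
Compute log_b(a) = log_2(8) = 3.
f(n) = 9n^2 = O(n^(3-ε)) with ε = 1. Case 1: R(n) = Θ(n^log_b(a)) = Θ(n^3).

Case 1: R(n) = Θ(n^3)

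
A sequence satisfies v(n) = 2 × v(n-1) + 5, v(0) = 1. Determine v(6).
Computing step by step:
v(0) = 1
v(1) = 2 × 1 + 5 = 7
v(2) = 2 × 7 + 5 = 19
v(3) = 2 × 19 + 5 = 43
v(4) = 2 × 43 + 5 = 91
v(5) = 2 × 91 + 5 = 187
v(6) = 2 × 187 + 5 = 379

379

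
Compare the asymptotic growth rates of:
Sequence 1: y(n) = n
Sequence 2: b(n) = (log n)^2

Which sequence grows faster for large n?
Comparing growth rates:
Growth-rate hierarchy: log n ≺ any polynomial ≺ any exponential cⁿ (c>1) ≺ n! ≺ nⁿ.
polynomial degree 1 dominates polylogarithmic (log n)^2 asymptotically.

y(n) grows faster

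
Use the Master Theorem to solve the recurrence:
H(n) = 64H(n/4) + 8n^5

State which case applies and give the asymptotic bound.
Master Theorem template: H(n) = a·H(n/b) + f(n).
Here: a=64, b=4, f(n)=8n^5
Compute log_b(a) = log_4(64) = 3.
f(n) = 8n^5 = Ω(n^(3+ε)) with ε = 2, and the regularity condition holds (a·f(n/b) = (a/b^5)·f(n) with a/b^5 = 4^-2 < 1). Case 3: H(n) = Θ(f(n)) = Θ(n^5).

Case 3: H(n) = Θ(n^5)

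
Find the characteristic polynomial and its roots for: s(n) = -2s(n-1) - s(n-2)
Substitute s(n) = rⁿ and divide through by rⁿ⁻²: r² + 2r + 1 = 0
Factor: (r + 1)² = 0, so r = -1 (double root).
General solution: s(n) = (A + Bn)·(-1)ⁿ

Characteristic: r² + 2r + 1 = 0, Roots: r = -1 (double root)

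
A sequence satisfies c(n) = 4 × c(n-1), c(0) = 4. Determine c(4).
Computing step by step:
c(0) = 4
c(1) = 4 × 4 = 16
c(2) = 4 × 16 = 64
c(3) = 4 × 64 = 256
c(4) = 4 × 256 = 1024

1024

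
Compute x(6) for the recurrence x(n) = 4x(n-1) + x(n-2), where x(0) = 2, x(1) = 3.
Computing the sequence terms:
2, 3, 14, 59, 250, 1059, 4486

4486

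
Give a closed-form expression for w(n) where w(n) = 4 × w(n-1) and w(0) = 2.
Recurrence: w(n) = 4 × w(n-1), initial: w(0) = 2.
Each term is 4 times the previous, so this is geometric with ratio 4. After n steps: w(n) = w(0)·4ⁿ = 2·4ⁿ.

w(n) = 2·4ⁿ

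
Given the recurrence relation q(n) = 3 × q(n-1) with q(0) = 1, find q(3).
Computing step by step:
q(0) = 1
q(1) = 3 × 1 = 3
q(2) = 3 × 3 = 9
q(3) = 3 × 9 = 27

27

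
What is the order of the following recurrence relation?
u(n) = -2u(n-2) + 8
The order is the largest lag k for which u(n-k) appears. Here the deepest term is u(n-2) (the 8 term is non-homogeneous and does not affect the order), so the order is 2.

Order 2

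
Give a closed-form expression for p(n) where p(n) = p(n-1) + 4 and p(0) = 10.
Recurrence: p(n) = p(n-1) + 4, initial: p(0) = 10.
Each step adds 4, so p(n) = p(0) + 4n = 4n + 10.

p(n) = 4n + 10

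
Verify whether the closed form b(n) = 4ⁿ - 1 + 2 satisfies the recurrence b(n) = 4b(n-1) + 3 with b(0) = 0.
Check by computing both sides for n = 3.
From the recurrence with b(0) = 0:
  b(0) = 0, b(1) = 3, b(2) = 15, b(3) = 63
  so the recurrence gives b(3) = 63.
From the proposed closed form b(n) = 4ⁿ - 1 + 2:
  b(3) = 65.
The recurrence gives 63 but the closed form gives 65, so the closed form does not satisfy the recurrence.

No, the closed form is incorrect.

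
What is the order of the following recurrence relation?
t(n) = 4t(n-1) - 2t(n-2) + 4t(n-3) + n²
The order is the largest lag k for which t(n-k) appears. Here the deepest term is t(n-3) (the n² term is non-homogeneous and does not affect the order), so the order is 3.

Order 3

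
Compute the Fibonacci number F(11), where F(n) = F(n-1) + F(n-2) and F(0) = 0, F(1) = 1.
Computing the sequence terms:
0, 1, 1, 2, 3, 5, 8, 13, 21, 34, 55, 89

89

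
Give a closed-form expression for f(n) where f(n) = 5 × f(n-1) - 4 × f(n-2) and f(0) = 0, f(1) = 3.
Recurrence: f(n) = 5 × f(n-1) - 4 × f(n-2), initial: f(0) = 0, f(1) = 3.
Characteristic equation: r² - 5r + 4 = 0, which factors as (r - 4)(r - 1) = 0, so r = 4, 1. General solution f(n) = A·4ⁿ + B·1ⁿ. From f(0) = 0: A + B = 0. From f(1) = 3: 4A + 1B = 3. Solving gives A = 1, B = -1.

f(n) = 4ⁿ - 1ⁿ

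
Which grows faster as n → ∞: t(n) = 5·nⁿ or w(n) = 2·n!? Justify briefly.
Comparing growth rates:
Growth-rate hierarchy: log n ≺ any polynomial ≺ any exponential cⁿ (c>1) ≺ n! ≺ nⁿ.
super-exponential nⁿ dominates factorial asymptotically.

t(n) grows faster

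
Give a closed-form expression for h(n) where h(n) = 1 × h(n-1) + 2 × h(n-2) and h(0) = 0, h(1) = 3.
Recurrence: h(n) = 1 × h(n-1) + 2 × h(n-2), initial: h(0) = 0, h(1) = 3.
Characteristic equation: r² - 1r - 2 = 0, which factors as (r - 2)(r + 1) = 0, so r = 2, -1. General solution h(n) = A·2ⁿ + B·(-1)ⁿ. From h(0) = 0: A + B = 0. From h(1) = 3: 2A - 1B = 3. Solving gives A = 1, B = -1.

h(n) = 2ⁿ - (-1)ⁿ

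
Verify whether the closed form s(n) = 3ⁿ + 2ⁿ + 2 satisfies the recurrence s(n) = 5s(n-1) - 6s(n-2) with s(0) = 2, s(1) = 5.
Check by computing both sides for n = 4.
From the recurrence with s(0) = 2, s(1) = 5:
  s(0) = 2, s(1) = 5, s(2) = 13, s(3) = 35, s(4) = 97
  so the recurrence gives s(4) = 97.
From the proposed closed form s(n) = 3ⁿ + 2ⁿ + 2:
  s(4) = 99.
The recurrence gives 97 but the closed form gives 99, so the closed form does not satisfy the recurrence.

No, the closed form is incorrect.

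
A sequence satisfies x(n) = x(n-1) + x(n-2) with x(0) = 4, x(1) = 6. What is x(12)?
Computing the sequence terms:
4, 6, 10, 16, 26, 42, 68, 110, 178, 288, 466, 754, 1220

1220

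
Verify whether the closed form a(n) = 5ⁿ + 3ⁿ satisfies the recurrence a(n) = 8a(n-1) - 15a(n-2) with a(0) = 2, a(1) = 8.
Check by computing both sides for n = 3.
From the recurrence with a(0) = 2, a(1) = 8:
  a(0) = 2, a(1) = 8, a(2) = 34, a(3) = 152
  so the recurrence gives a(3) = 152.
From the proposed closed form a(n) = 5ⁿ + 3ⁿ:
  a(3) = 152.
Both sides give 152 at n = 3, and the initial condition(s) match, so the closed form is consistent.

Yes, the closed form is correct.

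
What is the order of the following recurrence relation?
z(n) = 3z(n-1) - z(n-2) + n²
The order is the largest lag k for which z(n-k) appears. Here the deepest term is z(n-2) (the n² term is non-homogeneous and does not affect the order), so the order is 2.

Order 2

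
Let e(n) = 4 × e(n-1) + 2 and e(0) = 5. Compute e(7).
Computing step by step:
e(0) = 5
e(1) = 4 × 5 + 2 = 22
e(2) = 4 × 22 + 2 = 90
e(3) = 4 × 90 + 2 = 362
e(4) = 4 × 362 + 2 = 1450
e(5) = 4 × 1450 + 2 = 5802
e(6) = 4 × 5802 + 2 = 23210
e(7) = 4 × 23210 + 2 = 92842

92842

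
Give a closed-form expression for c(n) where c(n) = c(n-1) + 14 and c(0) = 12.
Recurrence: c(n) = c(n-1) + 14, initial: c(0) = 12.
Each step adds 14, so c(n) = c(0) + 14n = 14n + 12.

c(n) = 14n + 12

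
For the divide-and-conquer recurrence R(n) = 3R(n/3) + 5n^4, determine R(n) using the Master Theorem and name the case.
Master Theorem template: R(n) = a·R(n/b) + f(n).
Here: a=3, b=3, f(n)=5n^4
Compute log_b(a) = log_3(3) = 1.
f(n) = 5n^4 = Ω(n^(1+ε)) with ε = 3, and the regularity condition holds (a·f(n/b) = (a/b^4)·f(n) with a/b^4 = 3^-3 < 1). Case 3: R(n) = Θ(f(n)) = Θ(n^4).

Case 3: R(n) = Θ(n^4)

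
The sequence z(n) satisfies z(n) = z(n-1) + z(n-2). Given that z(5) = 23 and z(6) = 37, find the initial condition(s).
Work backwards using z(k) = z(k+2) - z(k+1):
z(4) = z(6) - z(5) = 37 - 23 = 14
z(3) = z(5) - z(4) = 23 - 14 = 9
z(2) = z(4) - z(3) = 14 - 9 = 5
z(1) = z(3) - z(2) = 9 - 5 = 4
z(0) = z(2) - z(1) = 5 - 4 = 1

z(0) = 1, z(1) = 4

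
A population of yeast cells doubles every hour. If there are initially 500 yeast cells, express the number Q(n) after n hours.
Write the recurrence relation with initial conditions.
Each hour multiplies the count by 2, so the count after n hours depends only on the count after n-1 hours: Q(n) = 2 × Q(n-1). The starting count gives Q(0) = 500.
Unrolling n times gives the closed form Q(n) = 500 × 2ⁿ.

Q(n) = 2 × Q(n-1), Q(0) = 500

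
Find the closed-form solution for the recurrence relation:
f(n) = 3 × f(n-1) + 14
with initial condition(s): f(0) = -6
Recurrence: f(n) = 3 × f(n-1) + 14, initial: f(0) = -6.
Try f(n) = A·3ⁿ + C. Substituting: A·3ⁿ + C = 3(A·3ⁿ⁻¹ + C) + 14 = A·3ⁿ + 3C + 14, so C = 3C + 14, giving C = -7. Then f(0) = A - 7 = -6 gives A = 1.

f(n) = 3ⁿ - 7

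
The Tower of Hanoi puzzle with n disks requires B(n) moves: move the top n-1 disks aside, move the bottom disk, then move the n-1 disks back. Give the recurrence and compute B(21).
Moving n disks = move the top n-1 disks aside (B(n-1) moves) + move the largest disk (1 move) + move the n-1 disks back on top (B(n-1) moves), so B(n) = 2B(n-1) + 1, with B(1) = 1 (a single disk takes one move).
First terms: 1, 3, 7, 15, 31, 63, … — each is one less than a power of 2. Indeed B(n) + 1 = 2(B(n-1) + 1) with B(1) + 1 = 2, so B(n) + 1 = 2ⁿ and B(n) = 2ⁿ - 1.
Hence B(21) = 2^21 - 1 = 2097152 - 1 = 2097151.

B(n) = 2B(n-1) + 1, B(1) = 1; B(21) = 2097151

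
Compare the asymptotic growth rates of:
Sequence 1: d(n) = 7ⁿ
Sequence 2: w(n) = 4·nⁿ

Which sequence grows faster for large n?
Comparing growth rates:
Growth-rate hierarchy: log n ≺ any polynomial ≺ any exponential cⁿ (c>1) ≺ n! ≺ nⁿ.
super-exponential nⁿ dominates exponential base 7 asymptotically.

w(n) grows faster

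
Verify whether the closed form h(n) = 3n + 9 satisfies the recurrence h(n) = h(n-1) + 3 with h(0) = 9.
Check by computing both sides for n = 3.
From the recurrence with h(0) = 9:
  h(0) = 9, h(1) = 12, h(2) = 15, h(3) = 18
  so the recurrence gives h(3) = 18.
From the proposed closed form h(n) = 3n + 9:
  h(3) = 18.
Both sides give 18 at n = 3, and the initial condition(s) match, so the closed form is consistent.

Yes, the closed form is correct.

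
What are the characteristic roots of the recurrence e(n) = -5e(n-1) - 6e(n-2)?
Substitute e(n) = rⁿ and divide through by rⁿ⁻²: r² + 5r + 6 = 0
Factor: (r + 3)(r + 2) = 0, so r = -3, -2.
General solution: e(n) = A·(-3)ⁿ + B·(-2)ⁿ

Characteristic: r² + 5r + 6 = 0, Roots: r = -3, -2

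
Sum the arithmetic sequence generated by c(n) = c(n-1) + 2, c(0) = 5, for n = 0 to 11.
Computing the sequence terms: 5, 7, 9, 11, 13, 15, 17, 19, 21, 23, 25, 27
Adding these values together:

192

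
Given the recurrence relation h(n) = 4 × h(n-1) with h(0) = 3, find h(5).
Computing step by step:
h(0) = 3
h(1) = 4 × 3 = 12
h(2) = 4 × 12 = 48
h(3) = 4 × 48 = 192
h(4) = 4 × 192 = 768
h(5) = 4 × 768 = 3072

3072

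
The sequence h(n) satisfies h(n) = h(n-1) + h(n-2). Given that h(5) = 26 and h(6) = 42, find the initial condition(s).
Work backwards using h(k) = h(k+2) - h(k+1):
h(4) = h(6) - h(5) = 42 - 26 = 16
h(3) = h(5) - h(4) = 26 - 16 = 10
h(2) = h(4) - h(3) = 16 - 10 = 6
h(1) = h(3) - h(2) = 10 - 6 = 4
h(0) = h(2) - h(1) = 6 - 4 = 2

h(0) = 2, h(1) = 4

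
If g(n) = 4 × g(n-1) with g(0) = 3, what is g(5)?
Computing step by step:
g(0) = 3
g(1) = 4 × 3 = 12
g(2) = 4 × 12 = 48
g(3) = 4 × 48 = 192
g(4) = 4 × 192 = 768
g(5) = 4 × 768 = 3072

3072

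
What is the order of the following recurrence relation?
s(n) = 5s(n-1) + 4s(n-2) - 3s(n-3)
The order is the largest lag k for which s(n-k) appears. Here the deepest term is s(n-3), so the order is 3.

Order 3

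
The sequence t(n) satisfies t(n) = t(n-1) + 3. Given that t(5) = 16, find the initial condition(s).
t(5) = t(0) + 5·3, so t(0) = 16 - 15 = 1.

t(0) = 1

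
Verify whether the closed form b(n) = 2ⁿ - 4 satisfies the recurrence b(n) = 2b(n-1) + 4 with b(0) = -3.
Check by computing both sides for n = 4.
From the recurrence with b(0) = -3:
  b(0) = -3, b(1) = -2, b(2) = 0, b(3) = 4, b(4) = 12
  so the recurrence gives b(4) = 12.
From the proposed closed form b(n) = 2ⁿ - 4:
  b(4) = 12.
Both sides give 12 at n = 4, and the initial condition(s) match, so the closed form is consistent.

Yes, the closed form is correct.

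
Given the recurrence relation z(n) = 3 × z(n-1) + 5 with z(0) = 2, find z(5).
Computing step by step:
z(0) = 2
z(1) = 3 × 2 + 5 = 11
z(2) = 3 × 11 + 5 = 38
z(3) = 3 × 38 + 5 = 119
z(4) = 3 × 119 + 5 = 362
z(5) = 3 × 362 + 5 = 1091

1091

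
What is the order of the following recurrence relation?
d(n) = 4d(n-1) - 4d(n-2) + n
The order is the largest lag k for which d(n-k) appears. Here the deepest term is d(n-2) (the n term is non-homogeneous and does not affect the order), so the order is 2.

Order 2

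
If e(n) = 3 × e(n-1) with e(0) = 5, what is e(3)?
Computing step by step:
e(0) = 5
e(1) = 3 × 5 = 15
e(2) = 3 × 15 = 45
e(3) = 3 × 45 = 135

135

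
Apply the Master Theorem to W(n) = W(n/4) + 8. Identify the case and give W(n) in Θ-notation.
Master Theorem template: W(n) = a·W(n/b) + f(n).
Here: a=1, b=4, f(n)=8
Compute log_b(a) = log_4(1) = 0.
f(n) = 8 = Θ(1). Case 2: W(n) = Θ(log n).

Case 2: W(n) = Θ(log n)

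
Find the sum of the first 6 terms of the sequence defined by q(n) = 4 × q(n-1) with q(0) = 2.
Computing the sequence terms: 2, 8, 32, 128, 512, 2048
Adding these values together:

2730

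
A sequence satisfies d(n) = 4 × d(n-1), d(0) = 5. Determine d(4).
Computing step by step:
d(0) = 5
d(1) = 4 × 5 = 20
d(2) = 4 × 20 = 80
d(3) = 4 × 80 = 320
d(4) = 4 × 320 = 1280

1280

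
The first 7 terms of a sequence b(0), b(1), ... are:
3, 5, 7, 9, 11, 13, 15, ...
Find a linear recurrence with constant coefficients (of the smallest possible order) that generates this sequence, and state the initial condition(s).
Look for the lowest-order linear relation among consecutive terms.
Observation: consecutive differences are constant (= 2).
Check at n=2: 1·5 + 2 = 7. ✓

b(n) = b(n-1) + 2, b(0) = 3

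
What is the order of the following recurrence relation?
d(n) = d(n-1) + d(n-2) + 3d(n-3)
The order is the largest lag k for which d(n-k) appears. Here the deepest term is d(n-3), so the order is 3.

Order 3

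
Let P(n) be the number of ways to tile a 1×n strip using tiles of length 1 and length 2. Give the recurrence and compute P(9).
Condition on the last tile: it has length 1 (leaving a 1×(n-1) strip) or length 2 (leaving a 1×(n-2) strip), so P(n) = P(n-1) + P(n-2) (order-2 linear recurrence).
For 0 ≤ i < 2 only unit tiles fit, so P(i) = 1.
Iterating the recurrence: P(2) = 2, P(3) = 3, P(4) = 5, P(5) = 8, P(6) = 13, P(7) = 21, P(8) = 34, P(9) = 55.

P(n) = P(n-1) + P(n-2), with P(i) = 1 for 0 ≤ i < 2; P(9) = 55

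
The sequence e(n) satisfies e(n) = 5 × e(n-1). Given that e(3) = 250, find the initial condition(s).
In general e(n) = 5ⁿ · e(0). At n = 3: e(0) = e(3) / 5^3 = 250 / 125 = 2.

e(0) = 2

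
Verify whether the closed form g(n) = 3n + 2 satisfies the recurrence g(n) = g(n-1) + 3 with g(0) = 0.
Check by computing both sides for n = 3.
From the recurrence with g(0) = 0:
  g(0) = 0, g(1) = 3, g(2) = 6, g(3) = 9
  so the recurrence gives g(3) = 9.
From the proposed closed form g(n) = 3n + 2:
  g(3) = 11.
The recurrence gives 9 but the closed form gives 11, so the closed form does not satisfy the recurrence.

No, the closed form is incorrect.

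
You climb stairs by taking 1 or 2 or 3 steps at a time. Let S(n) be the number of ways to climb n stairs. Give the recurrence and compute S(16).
Condition on the size of the last step (1 to 3): before it there were n-1, …, n-3 stairs climbed, and these cases are disjoint, so S(n) = S(n-1) + S(n-2) + S(n-3) (order-3 linear recurrence).
Initial conditions by direct count (compositions of i into parts ≤ 3): S(1) = 1; S(2) = 2; S(3) = 4.
Iterating the recurrence: S(4) = 7, S(5) = 13, S(6) = 24, S(7) = 44, S(8) = 81, S(9) = 149, S(10) = 274, S(11) = 504, S(12) = 927, S(13) = 1705, S(14) = 3136, S(15) = 5768, S(16) = 10609.

S(n) = S(n-1) + S(n-2) + S(n-3), S(1) = 1, S(2) = 2, S(3) = 4; S(16) = 10609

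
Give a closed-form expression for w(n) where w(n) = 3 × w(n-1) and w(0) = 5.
Recurrence: w(n) = 3 × w(n-1), initial: w(0) = 5.
Each term is 3 times the previous, so this is geometric with ratio 3. After n steps: w(n) = w(0)·3ⁿ = 5·3ⁿ.

w(n) = 5·3ⁿ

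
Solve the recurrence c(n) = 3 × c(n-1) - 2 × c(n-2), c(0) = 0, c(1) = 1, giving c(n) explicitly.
Recurrence: c(n) = 3 × c(n-1) - 2 × c(n-2), initial: c(0) = 0, c(1) = 1.
Characteristic equation: r² - 3r + 2 = 0, which factors as (r - 2)(r - 1) = 0, so r = 2, 1. General solution c(n) = A·2ⁿ + B·1ⁿ. From c(0) = 0: A + B = 0. From c(1) = 1: 2A + 1B = 1. Solving gives A = 1, B = -1.

c(n) = 2ⁿ - 1ⁿ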